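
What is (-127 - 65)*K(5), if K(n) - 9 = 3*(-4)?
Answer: 576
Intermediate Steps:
K(n) = -3 (K(n) = 9 + 3*(-4) = 9 - 12 = -3)
(-127 - 65)*K(5) = (-127 - 65)*(-3) = -192*(-3) = 576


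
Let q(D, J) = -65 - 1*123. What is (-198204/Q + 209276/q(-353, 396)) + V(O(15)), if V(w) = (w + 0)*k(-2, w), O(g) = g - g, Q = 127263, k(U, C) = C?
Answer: -2222529495/1993787 ≈ -1114.7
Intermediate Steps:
q(D, J) = -188 (q(D, J) = -65 - 123 = -188)
O(g) = 0
V(w) = w² (V(w) = (w + 0)*w = w*w = w²)
(-198204/Q + 209276/q(-353, 396)) + V(O(15)) = (-198204/127263 + 209276/(-188)) + 0² = (-198204*1/127263 + 209276*(-1/188)) + 0 = (-66068/42421 - 52319/47) + 0 = -2222529495/1993787 + 0 = -2222529495/1993787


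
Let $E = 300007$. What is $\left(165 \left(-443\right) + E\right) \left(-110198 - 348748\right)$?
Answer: $-104140354752$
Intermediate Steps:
$\left(165 \left(-443\right) + E\right) \left(-110198 - 348748\right) = \left(165 \left(-443\right) + 300007\right) \left(-110198 - 348748\right) = \left(-73095 + 300007\right) \left(-110198 - 348748\right) = 226912 \left(-110198 - 348748\right) = 226912 \left(-458946\right) = -104140354752$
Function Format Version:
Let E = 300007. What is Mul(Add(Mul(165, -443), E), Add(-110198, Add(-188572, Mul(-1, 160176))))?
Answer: -104140354752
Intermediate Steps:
Mul(Add(Mul(165, -443), E), Add(-110198, Add(-188572, Mul(-1, 160176)))) = Mul(Add(Mul(165, -443), 300007), Add(-110198, Add(-188572, Mul(-1, 160176)))) = Mul(Add(-73095, 300007), Add(-110198, Add(-188572, -160176))) = Mul(226912, Add(-110198, -348748)) = Mul(226912, -458946) = -104140354752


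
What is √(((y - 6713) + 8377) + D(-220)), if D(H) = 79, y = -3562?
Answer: I*√1819 ≈ 42.65*I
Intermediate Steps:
√(((y - 6713) + 8377) + D(-220)) = √(((-3562 - 6713) + 8377) + 79) = √((-10275 + 8377) + 79) = √(-1898 + 79) = √(-1819) = I*√1819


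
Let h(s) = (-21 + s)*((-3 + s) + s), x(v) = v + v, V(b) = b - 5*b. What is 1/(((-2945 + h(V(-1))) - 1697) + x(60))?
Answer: -1/4607 ≈ -0.00021706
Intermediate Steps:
V(b) = -4*b
x(v) = 2*v
h(s) = (-21 + s)*(-3 + 2*s)
1/(((-2945 + h(V(-1))) - 1697) + x(60)) = 1/(((-2945 + (63 - (-180)*(-1) + 2*(-4*(-1))²)) - 1697) + 2*60) = 1/(((-2945 + (63 - 45*4 + 2*4²)) - 1697) + 120) = 1/(((-2945 + (63 - 180 + 2*16)) - 1697) + 120) = 1/(((-2945 + (63 - 180 + 32)) - 1697) + 120) = 1/(((-2945 - 85) - 1697) + 120) = 1/((-3030 - 1697) + 120) = 1/(-4727 + 120) = 1/(-4607) = -1/4607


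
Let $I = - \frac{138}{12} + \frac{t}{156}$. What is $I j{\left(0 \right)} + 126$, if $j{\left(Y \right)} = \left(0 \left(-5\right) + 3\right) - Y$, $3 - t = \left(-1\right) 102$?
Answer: $\frac{4863}{52} \approx 93.519$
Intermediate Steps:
$t = 105$ ($t = 3 - \left(-1\right) 102 = 3 - -102 = 3 + 102 = 105$)
$j{\left(Y \right)} = 3 - Y$ ($j{\left(Y \right)} = \left(0 + 3\right) - Y = 3 - Y$)
$I = - \frac{563}{52}$ ($I = - \frac{138}{12} + \frac{105}{156} = \left(-138\right) \frac{1}{12} + 105 \cdot \frac{1}{156} = - \frac{23}{2} + \frac{35}{52} = - \frac{563}{52} \approx -10.827$)
$I j{\left(0 \right)} + 126 = - \frac{563 \left(3 - 0\right)}{52} + 126 = - \frac{563 \left(3 + 0\right)}{52} + 126 = \left(- \frac{563}{52}\right) 3 + 126 = - \frac{1689}{52} + 126 = \frac{4863}{52}$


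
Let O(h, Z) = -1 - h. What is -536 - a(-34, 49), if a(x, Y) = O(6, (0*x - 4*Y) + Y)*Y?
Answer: -193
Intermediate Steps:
a(x, Y) = -7*Y (a(x, Y) = (-1 - 1*6)*Y = (-1 - 6)*Y = -7*Y)
-536 - a(-34, 49) = -536 - (-7)*49 = -536 - 1*(-343) = -536 + 343 = -193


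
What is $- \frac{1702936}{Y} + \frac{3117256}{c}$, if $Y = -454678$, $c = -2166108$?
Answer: $\frac{40560635170}{17587172379} \approx 2.3063$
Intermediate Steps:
$- \frac{1702936}{Y} + \frac{3117256}{c} = - \frac{1702936}{-454678} + \frac{3117256}{-2166108} = \left(-1702936\right) \left(- \frac{1}{454678}\right) + 3117256 \left(- \frac{1}{2166108}\right) = \frac{851468}{227339} - \frac{779314}{541527} = \frac{40560635170}{17587172379}$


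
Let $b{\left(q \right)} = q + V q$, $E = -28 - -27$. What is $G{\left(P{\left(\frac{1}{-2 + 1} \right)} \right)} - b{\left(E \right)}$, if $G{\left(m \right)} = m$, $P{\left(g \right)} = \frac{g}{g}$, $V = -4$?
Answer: $-2$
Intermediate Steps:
$P{\left(g \right)} = 1$
$E = -1$ ($E = -28 + 27 = -1$)
$b{\left(q \right)} = - 3 q$ ($b{\left(q \right)} = q - 4 q = - 3 q$)
$G{\left(P{\left(\frac{1}{-2 + 1} \right)} \right)} - b{\left(E \right)} = 1 - \left(-3\right) \left(-1\right) = 1 - 3 = -2$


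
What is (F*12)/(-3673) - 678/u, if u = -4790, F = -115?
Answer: 4550247/8796835 ≈ 0.51726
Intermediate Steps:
(F*12)/(-3673) - 678/u = -115*12/(-3673) - 678/(-4790) = -1380*(-1/3673) - 678*(-1/4790) = 1380/3673 + 339/2395 = 4550247/8796835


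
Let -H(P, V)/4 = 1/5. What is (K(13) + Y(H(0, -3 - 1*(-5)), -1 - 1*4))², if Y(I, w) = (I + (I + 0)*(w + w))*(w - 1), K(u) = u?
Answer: 22801/25 ≈ 912.04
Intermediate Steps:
H(P, V) = -⅘ (H(P, V) = -4/5 = -4*⅕ = -⅘)
Y(I, w) = (-1 + w)*(I + 2*I*w) (Y(I, w) = (I + I*(2*w))*(-1 + w) = (I + 2*I*w)*(-1 + w) = (-1 + w)*(I + 2*I*w))
(K(13) + Y(H(0, -3 - 1*(-5)), -1 - 1*4))² = (13 - 4*(-1 - (-1 - 1*4) + 2*(-1 - 1*4)²)/5)² = (13 - 4*(-1 - (-1 - 4) + 2*(-1 - 4)²)/5)² = (13 - 4*(-1 - 1*(-5) + 2*(-5)²)/5)² = (13 - 4*(-1 + 5 + 2*25)/5)² = (13 - 4*(-1 + 5 + 50)/5)² = (13 - ⅘*54)² = (13 - 216/5)² = (-151/5)² = 22801/25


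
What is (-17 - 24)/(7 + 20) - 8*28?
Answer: -6089/27 ≈ -225.52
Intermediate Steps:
(-17 - 24)/(7 + 20) - 8*28 = -41/27 - 224 = -6089/27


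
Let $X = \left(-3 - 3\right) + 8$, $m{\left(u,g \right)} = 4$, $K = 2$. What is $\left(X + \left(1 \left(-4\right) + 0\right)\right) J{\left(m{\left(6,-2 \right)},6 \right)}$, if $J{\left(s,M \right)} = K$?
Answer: $-4$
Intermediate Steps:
$J{\left(s,M \right)} = 2$
$X = 2$ ($X = \left(-3 - 3\right) + 8 = -6 + 8 = 2$)
$\left(X + \left(1 \left(-4\right) + 0\right)\right) J{\left(m{\left(6,-2 \right)},6 \right)} = \left(2 + \left(1 \left(-4\right) + 0\right)\right) 2 = \left(2 + \left(-4 + 0\right)\right) 2 = \left(2 - 4\right) 2 = \left(-2\right) 2 = -4$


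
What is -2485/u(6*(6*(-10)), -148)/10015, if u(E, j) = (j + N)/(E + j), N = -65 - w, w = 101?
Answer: -126238/314471 ≈ -0.40143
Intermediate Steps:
N = -166 (N = -65 - 1*101 = -65 - 101 = -166)
u(E, j) = (-166 + j)/(E + j) (u(E, j) = (j - 166)/(E + j) = (-166 + j)/(E + j))
-2485/u(6*(6*(-10)), -148)/10015 = -2485*(6*(6*(-10)) - 148)/(-166 - 148)/10015 = -2485/(-314/(6*(-60) - 148))*(1/10015) = -2485/(-314/(-360 - 148))*(1/10015) = -2485/(-314/(-508))*(1/10015) = -2485/((-1/508*(-314)))*(1/10015) = -2485/157/254*(1/10015) = -2485*254/157*(1/10015) = -631190/157*1/10015 = -126238/314471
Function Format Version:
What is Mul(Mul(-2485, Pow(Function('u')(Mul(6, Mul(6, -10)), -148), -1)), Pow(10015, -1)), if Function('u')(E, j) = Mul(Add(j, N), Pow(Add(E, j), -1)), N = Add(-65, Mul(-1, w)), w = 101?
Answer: Rational(-126238, 314471) ≈ -0.40143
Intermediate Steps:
N = -166 (N = Add(-65, Mul(-1, 101)) = Add(-65, -101) = -166)
Function('u')(E, j) = Mul(Pow(Add(E, j), -1), Add(-166, j)) (Function('u')(E, j) = Mul(Add(j, -166), Pow(Add(E, j), -1)) = Mul(Add(-166, j), Pow(Add(E, j), -1)) = Mul(Pow(Add(E, j), -1), Add(-166, j)))
Mul(Mul(-2485, Pow(Function('u')(Mul(6, Mul(6, -10)), -148), -1)), Pow(10015, -1)) = Mul(Mul(-2485, Pow(Mul(Pow(Add(Mul(6, Mul(6, -10)), -148), -1), Add(-166, -148)), -1)), Pow(10015, -1)) = Mul(Mul(-2485, Pow(Mul(Pow(Add(Mul(6, -60), -148), -1), -314), -1)), Rational(1, 10015)) = Mul(Mul(-2485, Pow(Mul(Pow(Add(-360, -148), -1), -314), -1)), Rational(1, 10015)) = Mul(Mul(-2485, Pow(Mul(Pow(-508, -1), -314), -1)), Rational(1, 10015)) = Mul(Mul(-2485, Pow(Mul(Rational(-1, 508), -314), -1)), Rational(1, 10015)) = Mul(Mul(-2485, Pow(Rational(157, 254), -1)), Rational(1, 10015)) = Mul(Mul(-2485, Rational(254, 157)), Rational(1, 10015)) = Mul(Rational(-631190, 157), Rational(1, 10015)) = Rational(-126238, 314471)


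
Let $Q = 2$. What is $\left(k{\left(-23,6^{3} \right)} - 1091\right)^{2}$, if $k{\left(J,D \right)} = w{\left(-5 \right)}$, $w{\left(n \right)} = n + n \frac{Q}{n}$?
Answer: $1196836$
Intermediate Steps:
$w{\left(n \right)} = 2 + n$ ($w{\left(n \right)} = n + n \frac{2}{n} = n + 2 = 2 + n$)
$k{\left(J,D \right)} = -3$ ($k{\left(J,D \right)} = 2 - 5 = -3$)
$\left(k{\left(-23,6^{3} \right)} - 1091\right)^{2} = \left(-3 - 1091\right)^{2} = \left(-1094\right)^{2} = 1196836$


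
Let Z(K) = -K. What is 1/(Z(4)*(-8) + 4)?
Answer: 1/36 ≈ 0.027778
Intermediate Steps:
1/(Z(4)*(-8) + 4) = 1/(-1*4*(-8) + 4) = 1/(-4*(-8) + 4) = 1/(32 + 4) = 1/36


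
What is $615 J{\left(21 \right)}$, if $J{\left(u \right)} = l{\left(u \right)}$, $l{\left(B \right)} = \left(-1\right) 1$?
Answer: $-615$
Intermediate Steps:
$l{\left(B \right)} = -1$
$J{\left(u \right)} = -1$
$615 J{\left(21 \right)} = 615 \left(-1\right) = -615$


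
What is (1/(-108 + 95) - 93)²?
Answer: 1464100/169 ≈ 8663.3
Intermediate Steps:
(1/(-108 + 95) - 93)² = (1/(-13) - 93)² = (-1/13 - 93)² = (-1210/13)² = 1464100/169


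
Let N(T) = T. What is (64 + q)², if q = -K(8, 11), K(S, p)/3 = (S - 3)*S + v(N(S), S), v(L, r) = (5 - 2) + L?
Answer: 7921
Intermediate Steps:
v(L, r) = 3 + L
K(S, p) = 9 + 3*S + 3*S*(-3 + S) (K(S, p) = 3*((S - 3)*S + (3 + S)) = 3*((-3 + S)*S + (3 + S)) = 3*(S*(-3 + S) + (3 + S)) = 3*(3 + S + S*(-3 + S)) = 9 + 3*S + 3*S*(-3 + S))
q = -153 (q = -(9 - 6*8 + 3*8²) = -(9 - 48 + 3*64) = -(9 - 48 + 192) = -1*153 = -153)
(64 + q)² = (64 - 153)² = (-89)² = 7921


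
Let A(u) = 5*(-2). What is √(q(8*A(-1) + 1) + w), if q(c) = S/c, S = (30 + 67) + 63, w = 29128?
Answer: 2*√45443802/79 ≈ 170.66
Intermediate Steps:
A(u) = -10
S = 160 (S = 97 + 63 = 160)
q(c) = 160/c
√(q(8*A(-1) + 1) + w) = √(160/(8*(-10) + 1) + 29128) = √(160/(-80 + 1) + 29128) = √(160/(-79) + 29128) = √(160*(-1/79) + 29128) = √(-160/79 + 29128) = √(2300952/79) = 2*√45443802/79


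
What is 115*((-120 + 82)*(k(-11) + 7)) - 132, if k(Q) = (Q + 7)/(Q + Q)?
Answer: -346682/11 ≈ -31517.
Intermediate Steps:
k(Q) = (7 + Q)/(2*Q) (k(Q) = (7 + Q)/((2*Q)) = (7 + Q)*(1/(2*Q)) = (7 + Q)/(2*Q))
115*((-120 + 82)*(k(-11) + 7)) - 132 = 115*((-120 + 82)*((1/2)*(7 - 11)/(-11) + 7)) - 132 = 115*(-38*((1/2)*(-1/11)*(-4) + 7)) - 132 = 115*(-38*(2/11 + 7)) - 132 = 115*(-38*79/11) - 132 = 115*(-3002/11) - 132 = -345230/11 - 132 = -346682/11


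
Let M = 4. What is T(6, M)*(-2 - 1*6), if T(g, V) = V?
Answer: -32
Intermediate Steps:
T(6, M)*(-2 - 1*6) = 4*(-2 - 1*6) = 4*(-2 - 6) = 4*(-8) = -32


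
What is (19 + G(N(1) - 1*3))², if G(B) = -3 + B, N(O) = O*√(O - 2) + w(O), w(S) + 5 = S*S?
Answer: (9 + I)² ≈ 80.0 + 18.0*I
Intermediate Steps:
w(S) = -5 + S² (w(S) = -5 + S*S = -5 + S²)
N(O) = -5 + O² + O*√(-2 + O) (N(O) = O*√(O - 2) + (-5 + O²) = O*√(-2 + O) + (-5 + O²) = -5 + O² + O*√(-2 + O))
(19 + G(N(1) - 1*3))² = (19 + (-3 + ((-5 + 1² + 1*√(-2 + 1)) - 1*3)))² = (19 + (-3 + ((-5 + 1 + 1*√(-1)) - 3)))² = (19 + (-3 + ((-5 + 1 + 1*I) - 3)))² = (19 + (-3 + ((-5 + 1 + I) - 3)))² = (19 + (-3 + ((-4 + I) - 3)))² = (19 + (-3 + (-7 + I)))² = (19 + (-10 + I))² = (9 + I)²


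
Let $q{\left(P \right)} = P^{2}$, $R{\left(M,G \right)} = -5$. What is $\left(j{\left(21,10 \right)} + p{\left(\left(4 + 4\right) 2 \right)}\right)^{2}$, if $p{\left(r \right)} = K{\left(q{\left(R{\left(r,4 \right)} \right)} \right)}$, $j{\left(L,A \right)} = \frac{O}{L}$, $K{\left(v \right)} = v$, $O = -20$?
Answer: $\frac{255025}{441} \approx 578.29$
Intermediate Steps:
$j{\left(L,A \right)} = - \frac{20}{L}$
$p{\left(r \right)} = 25$ ($p{\left(r \right)} = \left(-5\right)^{2} = 25$)
$\left(j{\left(21,10 \right)} + p{\left(\left(4 + 4\right) 2 \right)}\right)^{2} = \left(- \frac{20}{21} + 25\right)^{2} = \left(\frac{505}{21}\right)^{2} = \frac{255025}{441}$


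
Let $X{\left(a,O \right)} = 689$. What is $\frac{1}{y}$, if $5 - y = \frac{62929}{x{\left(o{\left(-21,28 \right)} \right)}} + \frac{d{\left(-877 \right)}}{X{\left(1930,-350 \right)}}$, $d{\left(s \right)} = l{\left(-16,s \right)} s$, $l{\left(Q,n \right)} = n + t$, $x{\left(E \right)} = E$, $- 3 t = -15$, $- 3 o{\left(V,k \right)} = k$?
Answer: $\frac{19292}{108757871} \approx 0.00017738$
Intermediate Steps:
$o{\left(V,k \right)} = - \frac{k}{3}$
$t = 5$ ($t = \left(- \frac{1}{3}\right) \left(-15\right) = 5$)
$l{\left(Q,n \right)} = 5 + n$ ($l{\left(Q,n \right)} = n + 5 = 5 + n$)
$d{\left(s \right)} = s \left(5 + s\right)$ ($d{\left(s \right)} = \left(5 + s\right) s = s \left(5 + s\right)$)
$y = \frac{108757871}{19292}$ ($y = 5 - \left(\frac{62929}{\left(- \frac{1}{3}\right) 28} + \frac{\left(-877\right) \left(5 - 877\right)}{689}\right) = 5 - \left(\frac{62929}{- \frac{28}{3}} + \left(-877\right) \left(-872\right) \frac{1}{689}\right) = 5 - \left(62929 \left(- \frac{3}{28}\right) + 764744 \cdot \frac{1}{689}\right) = 5 - \left(- \frac{188787}{28} + \frac{764744}{689}\right) = 5 - - \frac{108661411}{19292} = 5 + \frac{108661411}{19292} = \frac{108757871}{19292} \approx 5637.5$)
$\frac{1}{y} = \frac{1}{\frac{108757871}{19292}} = \frac{19292}{108757871}$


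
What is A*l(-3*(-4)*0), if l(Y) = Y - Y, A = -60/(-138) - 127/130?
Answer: 0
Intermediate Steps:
A = -1621/2990 (A = -60*(-1/138) - 127*1/130 = 10/23 - 127/130 = -1621/2990 ≈ -0.54214)
l(Y) = 0
A*l(-3*(-4)*0) = -1621/2990*0 = 0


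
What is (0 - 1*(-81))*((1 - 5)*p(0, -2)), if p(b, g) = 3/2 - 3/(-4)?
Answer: -729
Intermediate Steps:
p(b, g) = 9/4 (p(b, g) = 3*(½) - 3*(-¼) = 3/2 + ¾ = 9/4)
(0 - 1*(-81))*((1 - 5)*p(0, -2)) = (0 - 1*(-81))*((1 - 5)*(9/4)) = (0 + 81)*(-4*9/4) = 81*(-9) = -729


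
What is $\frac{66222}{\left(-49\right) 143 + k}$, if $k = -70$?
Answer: $- \frac{22074}{2359} \approx -9.3574$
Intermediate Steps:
$\frac{66222}{\left(-49\right) 143 + k} = \frac{66222}{\left(-49\right) 143 - 70} = \frac{66222}{-7007 - 70} = \frac{66222}{-7077} = 66222 \left(- \frac{1}{7077}\right) = - \frac{22074}{2359}$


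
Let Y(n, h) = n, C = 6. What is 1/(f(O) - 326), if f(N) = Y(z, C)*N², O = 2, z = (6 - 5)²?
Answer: -1/322 ≈ -0.0031056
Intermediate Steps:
z = 1 (z = 1² = 1)
f(N) = N² (f(N) = 1*N² = N²)
1/(f(O) - 326) = 1/(2² - 326) = 1/(4 - 326) = 1/(-322) = -1/322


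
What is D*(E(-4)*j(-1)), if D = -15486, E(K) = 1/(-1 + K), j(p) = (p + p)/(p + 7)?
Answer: -5162/5 ≈ -1032.4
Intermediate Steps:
j(p) = 2*p/(7 + p) (j(p) = (2*p)/(7 + p) = 2*p/(7 + p))
D*(E(-4)*j(-1)) = -15486*2*(-1)/(7 - 1)/(-1 - 4) = -15486*2*(-1)/6/(-5) = -(-15486)*2*(-1)*(1/6)/5 = -(-15486)*(-1)/(5*3) = -15486*1/15 = -5162/5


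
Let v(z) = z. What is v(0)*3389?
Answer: 0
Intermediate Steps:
v(0)*3389 = 0*3389 = 0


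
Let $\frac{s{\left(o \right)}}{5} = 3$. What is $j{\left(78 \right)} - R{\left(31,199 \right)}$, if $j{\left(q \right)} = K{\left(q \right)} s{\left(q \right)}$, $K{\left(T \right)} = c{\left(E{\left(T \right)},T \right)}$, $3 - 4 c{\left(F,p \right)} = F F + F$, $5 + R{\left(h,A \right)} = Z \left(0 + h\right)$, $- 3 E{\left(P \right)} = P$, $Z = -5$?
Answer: $- \frac{9065}{4} \approx -2266.3$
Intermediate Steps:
$s{\left(o \right)} = 15$ ($s{\left(o \right)} = 5 \cdot 3 = 15$)
$E{\left(P \right)} = - \frac{P}{3}$
$R{\left(h,A \right)} = -5 - 5 h$ ($R{\left(h,A \right)} = -5 - 5 \left(0 + h\right) = -5 - 5 h$)
$c{\left(F,p \right)} = \frac{3}{4} - \frac{F}{4} - \frac{F^{2}}{4}$ ($c{\left(F,p \right)} = \frac{3}{4} - \frac{F F + F}{4} = \frac{3}{4} - \frac{F^{2} + F}{4} = \frac{3}{4} - \frac{F + F^{2}}{4} = \frac{3}{4} - \left(\frac{F}{4} + \frac{F^{2}}{4}\right) = \frac{3}{4} - \frac{F}{4} - \frac{F^{2}}{4}$)
$K{\left(T \right)} = \frac{3}{4} - \frac{T^{2}}{36} + \frac{T}{12}$ ($K{\left(T \right)} = \frac{3}{4} - \frac{\left(- \frac{1}{3}\right) T}{4} - \frac{\left(- \frac{T}{3}\right)^{2}}{4} = \frac{3}{4} + \frac{T}{12} - \frac{\frac{1}{9} T^{2}}{4} = \frac{3}{4} + \frac{T}{12} - \frac{T^{2}}{36} = \frac{3}{4} - \frac{T^{2}}{36} + \frac{T}{12}$)
$j{\left(q \right)} = \frac{45}{4} - \frac{5 q^{2}}{12} + \frac{5 q}{4}$ ($j{\left(q \right)} = \left(\frac{3}{4} - \frac{q^{2}}{36} + \frac{q}{12}\right) 15 = \frac{45}{4} - \frac{5 q^{2}}{12} + \frac{5 q}{4}$)
$j{\left(78 \right)} - R{\left(31,199 \right)} = \left(\frac{45}{4} - \frac{5 \cdot 78^{2}}{12} + \frac{5}{4} \cdot 78\right) - \left(-5 - 155\right) = \left(\frac{45}{4} - 2535 + \frac{195}{2}\right) - \left(-5 - 155\right) = \left(\frac{45}{4} - 2535 + \frac{195}{2}\right) - -160 = - \frac{9705}{4} + 160 = - \frac{9065}{4}$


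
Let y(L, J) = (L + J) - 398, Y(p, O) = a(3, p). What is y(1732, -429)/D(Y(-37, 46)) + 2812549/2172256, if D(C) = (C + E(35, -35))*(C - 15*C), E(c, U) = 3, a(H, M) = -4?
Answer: -226048617/15205792 ≈ -14.866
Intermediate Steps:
Y(p, O) = -4
y(L, J) = -398 + J + L (y(L, J) = (J + L) - 398 = -398 + J + L)
D(C) = -14*C*(3 + C) (D(C) = (C + 3)*(C - 15*C) = (3 + C)*(-14*C) = -14*C*(3 + C))
y(1732, -429)/D(Y(-37, 46)) + 2812549/2172256 = (-398 - 429 + 1732)/((-14*(-4)*(3 - 4))) + 2812549/2172256 = 905/((-14*(-4)*(-1))) + 2812549*(1/2172256) = 905/(-56) + 2812549/2172256 = 905*(-1/56) + 2812549/2172256 = -905/56 + 2812549/2172256 = -226048617/15205792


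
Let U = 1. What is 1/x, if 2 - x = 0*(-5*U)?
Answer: ½ ≈ 0.50000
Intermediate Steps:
x = 2 (x = 2 - 0*(-5*1) = 2 - 0*(-5) = 2 - 1*0 = 2 + 0 = 2)
1/x = 1/2 = ½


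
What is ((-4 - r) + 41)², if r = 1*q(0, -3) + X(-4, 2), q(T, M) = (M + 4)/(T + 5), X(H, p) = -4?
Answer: 41616/25 ≈ 1664.6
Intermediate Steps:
q(T, M) = (4 + M)/(5 + T)
r = -19/5 (r = 1*((4 - 3)/(5 + 0)) - 4 = 1*(1/5) - 4 = 1*((⅕)*1) - 4 = 1*(⅕) - 4 = ⅕ - 4 = -19/5 ≈ -3.8000)
((-4 - r) + 41)² = ((-4 - 1*(-19/5)) + 41)² = ((-4 + 19/5) + 41)² = (-⅕ + 41)² = (204/5)² = 41616/25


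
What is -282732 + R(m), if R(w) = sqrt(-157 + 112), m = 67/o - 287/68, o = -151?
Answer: -282732 + 3*I*sqrt(5) ≈ -2.8273e+5 + 6.7082*I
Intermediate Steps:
m = -47893/10268 (m = 67/(-151) - 287/68 = 67*(-1/151) - 287*1/68 = -67/151 - 287/68 = -47893/10268 ≈ -4.6643)
R(w) = 3*I*sqrt(5) (R(w) = sqrt(-45) = 3*I*sqrt(5))
-282732 + R(m) = -282732 + 3*I*sqrt(5)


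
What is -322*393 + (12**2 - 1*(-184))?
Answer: -126218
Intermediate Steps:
-322*393 + (12**2 - 1*(-184)) = -126546 + (144 + 184) = -126546 + 328 = -126218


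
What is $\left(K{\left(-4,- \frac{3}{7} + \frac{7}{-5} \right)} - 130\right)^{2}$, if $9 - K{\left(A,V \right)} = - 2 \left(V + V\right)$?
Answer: $\frac{20169081}{1225} \approx 16465.0$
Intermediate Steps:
$K{\left(A,V \right)} = 9 + 4 V$ ($K{\left(A,V \right)} = 9 - - 2 \left(V + V\right) = 9 - - 2 \cdot 2 V = 9 - - 4 V = 9 + 4 V$)
$\left(K{\left(-4,- \frac{3}{7} + \frac{7}{-5} \right)} - 130\right)^{2} = \left(\left(9 + 4 \left(- \frac{3}{7} + \frac{7}{-5}\right)\right) - 130\right)^{2} = \left(\left(9 + 4 \left(\left(-3\right) \frac{1}{7} + 7 \left(- \frac{1}{5}\right)\right)\right) - 130\right)^{2} = \left(\left(9 + 4 \left(- \frac{3}{7} - \frac{7}{5}\right)\right) - 130\right)^{2} = \left(\left(9 + 4 \left(- \frac{64}{35}\right)\right) - 130\right)^{2} = \left(\left(9 - \frac{256}{35}\right) - 130\right)^{2} = \left(\frac{59}{35} - 130\right)^{2} = \left(- \frac{4491}{35}\right)^{2} = \frac{20169081}{1225}$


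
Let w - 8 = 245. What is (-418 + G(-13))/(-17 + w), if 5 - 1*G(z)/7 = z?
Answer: -73/59 ≈ -1.2373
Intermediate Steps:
w = 253 (w = 8 + 245 = 253)
G(z) = 35 - 7*z
(-418 + G(-13))/(-17 + w) = (-418 + (35 - 7*(-13)))/(-17 + 253) = (-418 + (35 + 91))/236 = (-418 + 126)*(1/236) = -292*1/236 = -73/59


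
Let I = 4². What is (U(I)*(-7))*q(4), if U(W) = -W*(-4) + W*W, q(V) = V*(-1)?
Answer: 8960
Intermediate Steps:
q(V) = -V
I = 16
U(W) = W² + 4*W (U(W) = 4*W + W² = W² + 4*W)
(U(I)*(-7))*q(4) = ((16*(4 + 16))*(-7))*(-1*4) = ((16*20)*(-7))*(-4) = (320*(-7))*(-4) = -2240*(-4) = 8960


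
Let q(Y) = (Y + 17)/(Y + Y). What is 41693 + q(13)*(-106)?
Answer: 540419/13 ≈ 41571.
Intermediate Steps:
q(Y) = (17 + Y)/(2*Y) (q(Y) = (17 + Y)/((2*Y)) = (17 + Y)*(1/(2*Y)) = (17 + Y)/(2*Y))
41693 + q(13)*(-106) = 41693 + ((½)*(17 + 13)/13)*(-106) = 41693 + ((½)*(1/13)*30)*(-106) = 41693 + (15/13)*(-106) = 41693 - 1590/13 = 540419/13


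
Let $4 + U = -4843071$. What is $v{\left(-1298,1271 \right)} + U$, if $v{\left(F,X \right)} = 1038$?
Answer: $-4842037$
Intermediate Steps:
$U = -4843075$ ($U = -4 - 4843071 = -4843075$)
$v{\left(-1298,1271 \right)} + U = 1038 - 4843075 = -4842037$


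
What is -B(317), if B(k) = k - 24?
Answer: -293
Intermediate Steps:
B(k) = -24 + k
-B(317) = -(-24 + 317) = -1*293 = -293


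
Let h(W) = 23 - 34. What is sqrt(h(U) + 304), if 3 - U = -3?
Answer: sqrt(293) ≈ 17.117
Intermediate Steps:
U = 6 (U = 3 - 1*(-3) = 3 + 3 = 6)
h(W) = -11
sqrt(h(U) + 304) = sqrt(-11 + 304) = sqrt(293)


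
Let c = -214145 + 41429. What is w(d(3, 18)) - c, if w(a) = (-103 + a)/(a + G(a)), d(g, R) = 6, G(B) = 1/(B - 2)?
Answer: 4317512/25 ≈ 1.7270e+5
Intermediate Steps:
G(B) = 1/(-2 + B)
w(a) = (-103 + a)/(a + 1/(-2 + a))
c = -172716
w(d(3, 18)) - c = (-103 + 6)*(-2 + 6)/(1 + 6*(-2 + 6)) - 1*(-172716) = -97*4/(1 + 6*4) + 172716 = -97*4/(1 + 24) + 172716 = -97*4/25 + 172716 = (1/25)*(-97)*4 + 172716 = -388/25 + 172716 = 4317512/25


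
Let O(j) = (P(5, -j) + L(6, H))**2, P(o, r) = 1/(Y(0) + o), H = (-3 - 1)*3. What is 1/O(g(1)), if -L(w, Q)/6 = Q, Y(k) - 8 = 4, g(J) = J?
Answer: 289/1500625 ≈ 0.00019259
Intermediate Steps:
Y(k) = 12 (Y(k) = 8 + 4 = 12)
H = -12 (H = -4*3 = -12)
P(o, r) = 1/(12 + o)
L(w, Q) = -6*Q
O(j) = 1500625/289 (O(j) = (1/(12 + 5) - 6*(-12))**2 = (1/17 + 72)**2 = (1225/17)**2 = 1500625/289)
1/O(g(1)) = 1/(1500625/289) = 289/1500625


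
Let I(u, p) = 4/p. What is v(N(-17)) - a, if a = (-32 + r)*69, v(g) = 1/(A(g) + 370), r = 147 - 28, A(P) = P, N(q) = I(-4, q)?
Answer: -37734841/6286 ≈ -6003.0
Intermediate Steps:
N(q) = 4/q
r = 119
v(g) = 1/(370 + g) (v(g) = 1/(g + 370) = 1/(370 + g))
a = 6003 (a = (-32 + 119)*69 = 87*69 = 6003)
v(N(-17)) - a = 1/(370 + 4/(-17)) - 1*6003 = 1/(370 + 4*(-1/17)) - 6003 = 1/(370 - 4/17) - 6003 = 1/(6286/17) - 6003 = 17/6286 - 6003 = -37734841/6286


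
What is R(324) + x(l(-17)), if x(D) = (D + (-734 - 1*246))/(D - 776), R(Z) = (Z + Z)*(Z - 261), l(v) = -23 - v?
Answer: 938981/23 ≈ 40825.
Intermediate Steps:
R(Z) = 2*Z*(-261 + Z) (R(Z) = (2*Z)*(-261 + Z) = 2*Z*(-261 + Z))
x(D) = (-980 + D)/(-776 + D) (x(D) = (D + (-734 - 246))/(-776 + D) = (D - 980)/(-776 + D) = (-980 + D)/(-776 + D))
R(324) + x(l(-17)) = 2*324*(-261 + 324) + (-980 + (-23 - 1*(-17)))/(-776 + (-23 - 1*(-17))) = 2*324*63 + (-980 + (-23 + 17))/(-776 + (-23 + 17)) = 40824 + (-980 - 6)/(-776 - 6) = 40824 - 986/(-782) = 40824 - 1/782*(-986) = 40824 + 29/23 = 938981/23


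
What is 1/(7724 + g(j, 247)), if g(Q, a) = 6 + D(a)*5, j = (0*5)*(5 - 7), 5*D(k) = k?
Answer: 1/7977 ≈ 0.00012536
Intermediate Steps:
D(k) = k/5
j = 0 (j = 0*(-2) = 0)
g(Q, a) = 6 + a (g(Q, a) = 6 + (a/5)*5 = 6 + a)
1/(7724 + g(j, 247)) = 1/(7724 + (6 + 247)) = 1/(7724 + 253) = 1/7977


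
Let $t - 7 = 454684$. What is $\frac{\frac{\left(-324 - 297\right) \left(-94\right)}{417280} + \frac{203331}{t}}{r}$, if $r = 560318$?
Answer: $\frac{55694046057}{53155536554616320} \approx 1.0478 \cdot 10^{-6}$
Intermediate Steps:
$t = 454691$ ($t = 7 + 454684 = 454691$)
$\frac{\frac{\left(-324 - 297\right) \left(-94\right)}{417280} + \frac{203331}{t}}{r} = \frac{\frac{\left(-324 - 297\right) \left(-94\right)}{417280} + \frac{203331}{454691}}{560318} = \left(\left(-621\right) \left(-94\right) \frac{1}{417280} + 203331 \cdot \frac{1}{454691}\right) \frac{1}{560318} = \left(58374 \cdot \frac{1}{417280} + \frac{203331}{454691}\right) \frac{1}{560318} = \left(\frac{29187}{208640} + \frac{203331}{454691}\right) \frac{1}{560318} = \frac{55694046057}{94866730240} \cdot \frac{1}{560318} = \frac{55694046057}{53155536554616320}$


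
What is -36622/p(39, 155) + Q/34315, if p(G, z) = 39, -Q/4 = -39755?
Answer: -250096430/267657 ≈ -934.39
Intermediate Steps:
Q = 159020 (Q = -4*(-39755) = 159020)
-36622/p(39, 155) + Q/34315 = -36622/39 + 159020/34315 = -36622*1/39 + 159020*(1/34315) = -36622/39 + 31804/6863 = -250096430/267657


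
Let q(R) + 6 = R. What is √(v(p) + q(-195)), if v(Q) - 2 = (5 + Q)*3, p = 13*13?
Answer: √323 ≈ 17.972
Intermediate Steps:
q(R) = -6 + R
p = 169
v(Q) = 17 + 3*Q (v(Q) = 2 + (5 + Q)*3 = 2 + (15 + 3*Q) = 17 + 3*Q)
√(v(p) + q(-195)) = √((17 + 3*169) + (-6 - 195)) = √((17 + 507) - 201) = √(524 - 201) = √323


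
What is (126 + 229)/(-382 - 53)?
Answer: -71/87 ≈ -0.81609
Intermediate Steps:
(126 + 229)/(-382 - 53) = 355/(-435) = 355*(-1/435) = -71/87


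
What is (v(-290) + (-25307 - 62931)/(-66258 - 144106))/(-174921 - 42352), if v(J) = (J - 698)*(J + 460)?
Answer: 17666324601/22853208686 ≈ 0.77304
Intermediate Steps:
v(J) = (-698 + J)*(460 + J)
(v(-290) + (-25307 - 62931)/(-66258 - 144106))/(-174921 - 42352) = ((-321080 + (-290)² - 238*(-290)) + (-25307 - 62931)/(-66258 - 144106))/(-174921 - 42352) = ((-321080 + 84100 + 69020) - 88238/(-210364))/(-217273) = (-167960 - 88238*(-1/210364))*(-1/217273) = (-167960 + 44119/105182)*(-1/217273) = -17666324601/105182*(-1/217273) = 17666324601/22853208686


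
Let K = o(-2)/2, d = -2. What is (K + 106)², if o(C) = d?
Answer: 11025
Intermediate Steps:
o(C) = -2
K = -1 (K = -2/2 = -2*½ = -1)
(K + 106)² = (-1 + 106)² = 105² = 11025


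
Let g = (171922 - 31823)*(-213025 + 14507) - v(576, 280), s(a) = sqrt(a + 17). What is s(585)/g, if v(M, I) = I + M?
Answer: -sqrt(602)/27812174138 ≈ -8.8219e-10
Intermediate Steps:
s(a) = sqrt(17 + a)
g = -27812174138 (g = (171922 - 31823)*(-213025 + 14507) - (280 + 576) = 140099*(-198518) - 1*856 = -27812173282 - 856 = -27812174138)
s(585)/g = sqrt(17 + 585)/(-27812174138) = sqrt(602)*(-1/27812174138) = -sqrt(602)/27812174138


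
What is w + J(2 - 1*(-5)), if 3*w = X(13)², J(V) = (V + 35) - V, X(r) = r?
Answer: 274/3 ≈ 91.333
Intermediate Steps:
J(V) = 35 (J(V) = (35 + V) - V = 35)
w = 169/3 (w = (⅓)*13² = (⅓)*169 = 169/3 ≈ 56.333)
w + J(2 - 1*(-5)) = 169/3 + 35 = 274/3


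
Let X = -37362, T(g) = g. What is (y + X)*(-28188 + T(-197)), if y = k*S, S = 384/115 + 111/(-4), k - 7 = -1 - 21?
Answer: 96611668545/92 ≈ 1.0501e+9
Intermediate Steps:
k = -15 (k = 7 + (-1 - 21) = 7 - 22 = -15)
S = -11229/460 (S = 384*(1/115) + 111*(-¼) = 384/115 - 111/4 = -11229/460 ≈ -24.411)
y = 33687/92 (y = -15*(-11229/460) = 33687/92 ≈ 366.16)
(y + X)*(-28188 + T(-197)) = (33687/92 - 37362)*(-28188 - 197) = -3403617/92*(-28385) = 96611668545/92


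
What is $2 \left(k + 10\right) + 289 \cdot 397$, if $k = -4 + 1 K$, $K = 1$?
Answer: $114747$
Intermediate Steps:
$k = -3$ ($k = -4 + 1 \cdot 1 = -4 + 1 = -3$)
$2 \left(k + 10\right) + 289 \cdot 397 = 2 \left(-3 + 10\right) + 289 \cdot 397 = 2 \cdot 7 + 114733 = 14 + 114733 = 114747$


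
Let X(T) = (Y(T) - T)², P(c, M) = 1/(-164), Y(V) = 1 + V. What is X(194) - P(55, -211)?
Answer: 165/164 ≈ 1.0061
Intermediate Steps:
P(c, M) = -1/164
X(T) = 1 (X(T) = ((1 + T) - T)² = 1² = 1)
X(194) - P(55, -211) = 1 - 1*(-1/164) = 1 + 1/164 = 165/164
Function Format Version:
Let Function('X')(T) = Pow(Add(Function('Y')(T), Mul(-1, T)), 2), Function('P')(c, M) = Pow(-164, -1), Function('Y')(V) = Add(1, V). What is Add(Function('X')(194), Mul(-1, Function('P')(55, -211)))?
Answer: Rational(165, 164) ≈ 1.0061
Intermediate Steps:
Function('P')(c, M) = Rational(-1, 164)
Function('X')(T) = 1 (Function('X')(T) = Pow(Add(Add(1, T), Mul(-1, T)), 2) = Pow(1, 2) = 1)
Add(Function('X')(194), Mul(-1, Function('P')(55, -211))) = Add(1, Mul(-1, Rational(-1, 164))) = Add(1, Rational(1, 164)) = Rational(165, 164)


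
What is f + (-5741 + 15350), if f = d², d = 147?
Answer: 31218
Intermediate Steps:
f = 21609 (f = 147² = 21609)
f + (-5741 + 15350) = 21609 + (-5741 + 15350) = 21609 + 9609 = 31218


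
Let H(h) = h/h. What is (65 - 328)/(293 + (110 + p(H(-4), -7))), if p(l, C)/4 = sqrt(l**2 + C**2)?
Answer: -105989/161609 + 5260*sqrt(2)/161609 ≈ -0.60981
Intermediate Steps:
H(h) = 1
p(l, C) = 4*sqrt(C**2 + l**2) (p(l, C) = 4*sqrt(l**2 + C**2) = 4*sqrt(C**2 + l**2))
(65 - 328)/(293 + (110 + p(H(-4), -7))) = (65 - 328)/(293 + (110 + 4*sqrt((-7)**2 + 1**2))) = -263/(293 + (110 + 4*sqrt(49 + 1))) = -263/(293 + (110 + 4*sqrt(50))) = -263/(293 + (110 + 4*(5*sqrt(2)))) = -263/(293 + (110 + 20*sqrt(2))) = -263/(403 + 20*sqrt(2))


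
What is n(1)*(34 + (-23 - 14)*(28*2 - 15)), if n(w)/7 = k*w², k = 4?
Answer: -41524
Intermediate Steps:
n(w) = 28*w² (n(w) = 7*(4*w²) = 28*w²)
n(1)*(34 + (-23 - 14)*(28*2 - 15)) = (28*1²)*(34 + (-23 - 14)*(28*2 - 15)) = (28*1)*(34 - 37*(56 - 15)) = 28*(34 - 37*41) = 28*(34 - 1517) = 28*(-1483) = -41524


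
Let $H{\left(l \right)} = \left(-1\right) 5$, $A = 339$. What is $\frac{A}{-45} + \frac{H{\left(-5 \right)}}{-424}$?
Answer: $- \frac{47837}{6360} \approx -7.5215$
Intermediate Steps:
$H{\left(l \right)} = -5$
$\frac{A}{-45} + \frac{H{\left(-5 \right)}}{-424} = \frac{339}{-45} - \frac{5}{-424} = 339 \left(- \frac{1}{45}\right) - - \frac{5}{424} = - \frac{113}{15} + \frac{5}{424} = - \frac{47837}{6360}$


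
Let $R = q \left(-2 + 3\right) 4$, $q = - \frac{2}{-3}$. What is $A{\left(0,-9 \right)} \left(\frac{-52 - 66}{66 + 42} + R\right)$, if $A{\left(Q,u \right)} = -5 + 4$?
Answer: $- \frac{85}{54} \approx -1.5741$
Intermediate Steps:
$q = \frac{2}{3}$ ($q = \left(-2\right) \left(- \frac{1}{3}\right) = \frac{2}{3} \approx 0.66667$)
$A{\left(Q,u \right)} = -1$
$R = \frac{8}{3}$ ($R = \frac{2 \left(-2 + 3\right) 4}{3} = \frac{2 \cdot 1 \cdot 4}{3} = \frac{2}{3} \cdot 4 = \frac{8}{3} \approx 2.6667$)
$A{\left(0,-9 \right)} \left(\frac{-52 - 66}{66 + 42} + R\right) = - (\frac{-52 - 66}{66 + 42} + \frac{8}{3}) = - (- \frac{118}{108} + \frac{8}{3}) = - (\left(-118\right) \frac{1}{108} + \frac{8}{3}) = - (- \frac{59}{54} + \frac{8}{3}) = \left(-1\right) \frac{85}{54} = - \frac{85}{54}$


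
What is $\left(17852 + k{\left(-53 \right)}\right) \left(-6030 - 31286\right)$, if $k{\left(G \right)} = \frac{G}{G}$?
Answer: $-666202548$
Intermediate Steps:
$k{\left(G \right)} = 1$
$\left(17852 + k{\left(-53 \right)}\right) \left(-6030 - 31286\right) = \left(17852 + 1\right) \left(-6030 - 31286\right) = 17853 \left(-37316\right) = -666202548$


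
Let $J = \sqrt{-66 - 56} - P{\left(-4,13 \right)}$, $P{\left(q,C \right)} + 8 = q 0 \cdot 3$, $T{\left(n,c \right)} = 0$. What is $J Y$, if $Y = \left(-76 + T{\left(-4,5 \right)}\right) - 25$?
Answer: $-808 - 101 i \sqrt{122} \approx -808.0 - 1115.6 i$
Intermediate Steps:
$P{\left(q,C \right)} = -8$ ($P{\left(q,C \right)} = -8 + q 0 \cdot 3 = -8 + 0 \cdot 3 = -8 + 0 = -8$)
$J = 8 + i \sqrt{122}$ ($J = \sqrt{-66 - 56} - -8 = \sqrt{-122} + 8 = i \sqrt{122} + 8 = 8 + i \sqrt{122} \approx 8.0 + 11.045 i$)
$Y = -101$ ($Y = \left(-76 + 0\right) - 25 = -76 - 25 = -101$)
$J Y = \left(8 + i \sqrt{122}\right) \left(-101\right) = -808 - 101 i \sqrt{122}$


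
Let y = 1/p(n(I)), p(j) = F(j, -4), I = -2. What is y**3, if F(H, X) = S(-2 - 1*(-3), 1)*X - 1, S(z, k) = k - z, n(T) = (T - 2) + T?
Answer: -1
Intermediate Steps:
n(T) = -2 + 2*T (n(T) = (-2 + T) + T = -2 + 2*T)
F(H, X) = -1 (F(H, X) = (1 - (-2 - 1*(-3)))*X - 1 = (1 - (-2 + 3))*X - 1 = (1 - 1*1)*X - 1 = (1 - 1)*X - 1 = 0*X - 1 = 0 - 1 = -1)
p(j) = -1
y = -1 (y = 1/(-1) = -1)
y**3 = (-1)**3 = -1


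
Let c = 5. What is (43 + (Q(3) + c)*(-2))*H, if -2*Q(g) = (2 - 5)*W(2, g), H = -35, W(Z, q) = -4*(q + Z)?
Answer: -3255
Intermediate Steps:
W(Z, q) = -4*Z - 4*q (W(Z, q) = -4*(Z + q) = -4*Z - 4*q)
Q(g) = -12 - 6*g (Q(g) = -(2 - 5)*(-4*2 - 4*g)/2 = -(-3)*(-8 - 4*g)/2 = -(24 + 12*g)/2 = -12 - 6*g)
(43 + (Q(3) + c)*(-2))*H = (43 + ((-12 - 6*3) + 5)*(-2))*(-35) = (43 + ((-12 - 18) + 5)*(-2))*(-35) = (43 + (-30 + 5)*(-2))*(-35) = (43 - 25*(-2))*(-35) = (43 + 50)*(-35) = 93*(-35) = -3255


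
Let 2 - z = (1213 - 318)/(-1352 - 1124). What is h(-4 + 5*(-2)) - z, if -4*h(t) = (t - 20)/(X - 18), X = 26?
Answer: -12865/9904 ≈ -1.2990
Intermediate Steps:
z = 5847/2476 (z = 2 - (1213 - 318)/(-1352 - 1124) = 2 - 895/(-2476) = 2 - 895*(-1)/2476 = 2 - 1*(-895/2476) = 2 + 895/2476 = 5847/2476 ≈ 2.3615)
h(t) = 5/8 - t/32 (h(t) = -(t - 20)/(4*(26 - 18)) = -(-20 + t)/(4*8) = -(-5/2 + t/8)/4 = 5/8 - t/32)
h(-4 + 5*(-2)) - z = (5/8 - (-4 + 5*(-2))/32) - 1*5847/2476 = (5/8 - (-4 - 10)/32) - 5847/2476 = (5/8 - 1/32*(-14)) - 5847/2476 = (5/8 + 7/16) - 5847/2476 = 17/16 - 5847/2476 = -12865/9904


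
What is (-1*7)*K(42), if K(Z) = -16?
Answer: 112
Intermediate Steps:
(-1*7)*K(42) = -1*7*(-16) = -7*(-16) = 112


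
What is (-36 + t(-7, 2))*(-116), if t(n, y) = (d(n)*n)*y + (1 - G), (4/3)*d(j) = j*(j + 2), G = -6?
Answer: 45994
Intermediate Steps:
d(j) = 3*j*(2 + j)/4 (d(j) = 3*(j*(j + 2))/4 = 3*(j*(2 + j))/4 = 3*j*(2 + j)/4)
t(n, y) = 7 + 3*y*n²*(2 + n)/4 (t(n, y) = ((3*n*(2 + n)/4)*n)*y + (1 - 1*(-6)) = (3*n²*(2 + n)/4)*y + (1 + 6) = 3*y*n²*(2 + n)/4 + 7 = 7 + 3*y*n²*(2 + n)/4)
(-36 + t(-7, 2))*(-116) = (-36 + (7 + (¾)*2*(-7)²*(2 - 7)))*(-116) = (-36 + (7 + (¾)*2*49*(-5)))*(-116) = (-36 + (7 - 735/2))*(-116) = (-36 - 721/2)*(-116) = -793/2*(-116) = 45994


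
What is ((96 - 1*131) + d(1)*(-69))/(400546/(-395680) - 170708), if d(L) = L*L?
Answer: 20575360/33773070993 ≈ 0.00060922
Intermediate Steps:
d(L) = L²
((96 - 1*131) + d(1)*(-69))/(400546/(-395680) - 170708) = ((96 - 1*131) + 1²*(-69))/(400546/(-395680) - 170708) = ((96 - 131) + 1*(-69))/(400546*(-1/395680) - 170708) = (-35 - 69)/(-200273/197840 - 170708) = -104/(-33773070993/197840) = -104*(-197840/33773070993) = 20575360/33773070993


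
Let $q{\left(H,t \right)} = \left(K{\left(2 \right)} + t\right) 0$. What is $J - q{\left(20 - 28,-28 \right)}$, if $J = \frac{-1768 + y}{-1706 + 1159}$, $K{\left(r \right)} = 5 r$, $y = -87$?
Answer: $\frac{1855}{547} \approx 3.3912$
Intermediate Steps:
$J = \frac{1855}{547}$ ($J = \frac{-1768 - 87}{-1706 + 1159} = - \frac{1855}{-547} = \left(-1855\right) \left(- \frac{1}{547}\right) = \frac{1855}{547} \approx 3.3912$)
$q{\left(H,t \right)} = 0$ ($q{\left(H,t \right)} = \left(5 \cdot 2 + t\right) 0 = \left(10 + t\right) 0 = 0$)
$J - q{\left(20 - 28,-28 \right)} = \frac{1855}{547} - 0 = \frac{1855}{547} + 0 = \frac{1855}{547}$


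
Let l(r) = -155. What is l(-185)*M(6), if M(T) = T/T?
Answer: -155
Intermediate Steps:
M(T) = 1
l(-185)*M(6) = -155*1 = -155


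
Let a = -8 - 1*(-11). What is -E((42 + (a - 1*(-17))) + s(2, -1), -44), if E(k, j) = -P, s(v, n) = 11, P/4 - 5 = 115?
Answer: 480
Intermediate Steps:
P = 480 (P = 20 + 4*115 = 20 + 460 = 480)
a = 3 (a = -8 + 11 = 3)
E(k, j) = -480 (E(k, j) = -1*480 = -480)
-E((42 + (a - 1*(-17))) + s(2, -1), -44) = -1*(-480) = 480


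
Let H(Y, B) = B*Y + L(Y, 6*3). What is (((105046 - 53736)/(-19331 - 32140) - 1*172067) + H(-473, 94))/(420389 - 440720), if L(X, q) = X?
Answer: 1595623036/149493843 ≈ 10.674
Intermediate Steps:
H(Y, B) = Y + B*Y (H(Y, B) = B*Y + Y = Y + B*Y)
(((105046 - 53736)/(-19331 - 32140) - 1*172067) + H(-473, 94))/(420389 - 440720) = (((105046 - 53736)/(-19331 - 32140) - 1*172067) - 473*(1 + 94))/(420389 - 440720) = ((51310/(-51471) - 172067) - 473*95)/(-20331) = ((51310*(-1/51471) - 172067) - 44935)*(-1/20331) = ((-7330/7353 - 172067) - 44935)*(-1/20331) = (-1265215981/7353 - 44935)*(-1/20331) = -1595623036/7353*(-1/20331) = 1595623036/149493843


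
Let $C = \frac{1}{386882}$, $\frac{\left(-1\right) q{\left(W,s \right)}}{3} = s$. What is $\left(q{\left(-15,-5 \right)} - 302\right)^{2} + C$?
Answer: $\frac{31867083459}{386882} \approx 82369.0$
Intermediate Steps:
$q{\left(W,s \right)} = - 3 s$
$C = \frac{1}{386882} \approx 2.5848 \cdot 10^{-6}$
$\left(q{\left(-15,-5 \right)} - 302\right)^{2} + C = \left(\left(-3\right) \left(-5\right) - 302\right)^{2} + \frac{1}{386882} = \left(15 - 302\right)^{2} + \frac{1}{386882} = \left(-287\right)^{2} + \frac{1}{386882} = 82369 + \frac{1}{386882} = \frac{31867083459}{386882}$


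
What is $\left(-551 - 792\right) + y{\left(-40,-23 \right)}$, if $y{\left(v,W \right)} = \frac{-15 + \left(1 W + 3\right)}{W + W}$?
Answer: $- \frac{61743}{46} \approx -1342.2$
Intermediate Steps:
$y{\left(v,W \right)} = \frac{-12 + W}{2 W}$ ($y{\left(v,W \right)} = \frac{-15 + \left(W + 3\right)}{2 W} = \left(-15 + \left(3 + W\right)\right) \frac{1}{2 W} = \left(-12 + W\right) \frac{1}{2 W} = \frac{-12 + W}{2 W}$)
$\left(-551 - 792\right) + y{\left(-40,-23 \right)} = \left(-551 - 792\right) + \frac{-12 - 23}{2 \left(-23\right)} = -1343 + \frac{1}{2} \left(- \frac{1}{23}\right) \left(-35\right) = -1343 + \frac{35}{46} = - \frac{61743}{46}$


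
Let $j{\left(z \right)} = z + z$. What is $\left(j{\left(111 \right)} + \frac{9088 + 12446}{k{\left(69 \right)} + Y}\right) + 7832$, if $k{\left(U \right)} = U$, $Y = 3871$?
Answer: $\frac{15877147}{1970} \approx 8059.5$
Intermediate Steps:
$j{\left(z \right)} = 2 z$
$\left(j{\left(111 \right)} + \frac{9088 + 12446}{k{\left(69 \right)} + Y}\right) + 7832 = \left(2 \cdot 111 + \frac{9088 + 12446}{69 + 3871}\right) + 7832 = \left(222 + \frac{21534}{3940}\right) + 7832 = \left(222 + 21534 \cdot \frac{1}{3940}\right) + 7832 = \left(222 + \frac{10767}{1970}\right) + 7832 = \frac{448107}{1970} + 7832 = \frac{15877147}{1970}$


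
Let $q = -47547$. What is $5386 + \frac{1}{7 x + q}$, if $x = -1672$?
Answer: $\frac{319125885}{59251} \approx 5386.0$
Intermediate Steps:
$5386 + \frac{1}{7 x + q} = 5386 + \frac{1}{7 \left(-1672\right) - 47547} = 5386 + \frac{1}{-11704 - 47547} = 5386 + \frac{1}{-59251} = 5386 - \frac{1}{59251} = \frac{319125885}{59251}$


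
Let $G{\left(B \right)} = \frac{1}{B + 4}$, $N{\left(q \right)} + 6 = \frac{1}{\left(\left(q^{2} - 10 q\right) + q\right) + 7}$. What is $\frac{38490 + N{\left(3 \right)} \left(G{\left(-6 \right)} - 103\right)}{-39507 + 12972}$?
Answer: $- \frac{4703}{3190} \approx -1.4743$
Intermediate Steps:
$N{\left(q \right)} = -6 + \frac{1}{7 + q^{2} - 9 q}$ ($N{\left(q \right)} = -6 + \frac{1}{\left(\left(q^{2} - 10 q\right) + q\right) + 7} = -6 + \frac{1}{\left(q^{2} - 9 q\right) + 7} = -6 + \frac{1}{7 + q^{2} - 9 q}$)
$G{\left(B \right)} = \frac{1}{4 + B}$
$\frac{38490 + N{\left(3 \right)} \left(G{\left(-6 \right)} - 103\right)}{-39507 + 12972} = \frac{38490 + \frac{-41 - 6 \cdot 3^{2} + 54 \cdot 3}{7 + 3^{2} - 27} \left(\frac{1}{4 - 6} - 103\right)}{-39507 + 12972} = \frac{38490 + \frac{-41 - 54 + 162}{7 + 9 - 27} \left(\frac{1}{-2} - 103\right)}{-26535} = \left(38490 + \frac{-41 - 54 + 162}{-11} \left(- \frac{1}{2} - 103\right)\right) \left(- \frac{1}{26535}\right) = \left(38490 + \left(- \frac{1}{11}\right) 67 \left(- \frac{207}{2}\right)\right) \left(- \frac{1}{26535}\right) = \left(38490 - - \frac{13869}{22}\right) \left(- \frac{1}{26535}\right) = \left(38490 + \frac{13869}{22}\right) \left(- \frac{1}{26535}\right) = \frac{860649}{22} \left(- \frac{1}{26535}\right) = - \frac{4703}{3190}$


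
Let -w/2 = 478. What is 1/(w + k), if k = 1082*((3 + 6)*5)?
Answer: 1/47734 ≈ 2.0949e-5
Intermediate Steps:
w = -956 (w = -2*478 = -956)
k = 48690 (k = 1082*(9*5) = 1082*45 = 48690)
1/(w + k) = 1/(-956 + 48690) = 1/47734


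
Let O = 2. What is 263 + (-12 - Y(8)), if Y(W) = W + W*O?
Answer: 227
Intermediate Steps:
Y(W) = 3*W (Y(W) = W + W*2 = W + 2*W = 3*W)
263 + (-12 - Y(8)) = 263 + (-12 - 3*8) = 263 + (-12 - 1*24) = 263 + (-12 - 24) = 263 - 36 = 227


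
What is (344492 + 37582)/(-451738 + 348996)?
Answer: -191037/51371 ≈ -3.7188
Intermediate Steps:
(344492 + 37582)/(-451738 + 348996) = 382074/(-102742) = 382074*(-1/102742) = -191037/51371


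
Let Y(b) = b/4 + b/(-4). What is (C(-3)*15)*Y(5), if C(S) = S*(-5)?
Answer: 0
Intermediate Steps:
C(S) = -5*S
Y(b) = 0 (Y(b) = b*(1/4) + b*(-1/4) = b/4 - b/4 = 0)
(C(-3)*15)*Y(5) = (-5*(-3)*15)*0 = (15*15)*0 = 225*0 = 0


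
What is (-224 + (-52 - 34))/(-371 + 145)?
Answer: 155/113 ≈ 1.3717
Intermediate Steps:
(-224 + (-52 - 34))/(-371 + 145) = (-224 - 86)/(-226) = -310*(-1/226) = 155/113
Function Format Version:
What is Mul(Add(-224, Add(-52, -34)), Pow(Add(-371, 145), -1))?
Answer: Rational(155, 113) ≈ 1.3717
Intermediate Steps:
Mul(Add(-224, Add(-52, -34)), Pow(Add(-371, 145), -1)) = Mul(Add(-224, -86), Pow(-226, -1)) = Mul(-310, Rational(-1, 226)) = Rational(155, 113)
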